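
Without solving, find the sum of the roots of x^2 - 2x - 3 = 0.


By Vieta's formulas for ax^2 + bx + c = 0:
  Sum of roots = -b/a
  Product of roots = c/a

Here a = 1, b = -2, c = -3
Sum = -(-2)/1 = 2
Product = -3/1 = -3

Sum = 2


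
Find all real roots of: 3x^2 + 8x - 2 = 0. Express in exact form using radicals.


Using the quadratic formula: x = (-b ± sqrt(b^2 - 4ac)) / (2a)
Here a = 3, b = 8, c = -2
Discriminant = b^2 - 4ac = 8^2 - 4(3)(-2) = 64 + 24 = 88
Since discriminant = 88 > 0, there are two real roots.
x = (-8 ± 2*sqrt(22)) / 6
Simplifying: x = (-4 ± sqrt(22)) / 3
Numerically: x ≈ 0.2301 or x ≈ -2.8968

x = (-4 + sqrt(22)) / 3 or x = (-4 - sqrt(22)) / 3


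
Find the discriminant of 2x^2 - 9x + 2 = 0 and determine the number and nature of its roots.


For ax^2 + bx + c = 0, discriminant D = b^2 - 4ac
Here a = 2, b = -9, c = 2
D = (-9)^2 - 4(2)(2) = 81 - 16 = 65

D = 65 > 0 but not a perfect square
The equation has 2 distinct real irrational roots.

Discriminant = 65, 2 distinct real irrational roots


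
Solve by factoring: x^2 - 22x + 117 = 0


We need two numbers that multiply to 117 and add to -22.
Those numbers are -13 and -9 (since (-13) * (-9) = 117 and (-13) + (-9) = -22).
So x^2 - 22x + 117 = (x - 13)(x - 9) = 0
Setting each factor to zero: x = 13 or x = 9

x = 9, x = 13


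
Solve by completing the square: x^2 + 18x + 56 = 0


Start: x^2 + 18x + 56 = 0
Move constant: x^2 + 18x = -56
Half of 18 is 9, squared is 81
Add 81 to both sides: x^2 + 18x + 81 = 25
(x + 9)^2 = 25
x + 9 = ±5
x = -9 + 5 = -4 or x = -9 - 5 = -14

x = -14, x = -4


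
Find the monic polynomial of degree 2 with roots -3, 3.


A monic polynomial with roots -3, 3 is:
p(x) = (x + 3)(x - 3)
After multiplying by (x + 3): x + 3
After multiplying by (x - 3): x^2 - 9

x^2 - 9


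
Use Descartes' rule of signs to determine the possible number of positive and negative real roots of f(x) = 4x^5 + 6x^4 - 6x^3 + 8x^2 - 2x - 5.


Descartes' rule of signs:

For positive roots, count sign changes in f(x) = 4x^5 + 6x^4 - 6x^3 + 8x^2 - 2x - 5:
Signs of coefficients: +, +, -, +, -, -
Number of sign changes: 3
Possible positive real roots: 3, 1

For negative roots, examine f(-x) = -4x^5 + 6x^4 + 6x^3 + 8x^2 + 2x - 5:
Signs of coefficients: -, +, +, +, +, -
Number of sign changes: 2
Possible negative real roots: 2, 0

Positive roots: 3 or 1; Negative roots: 2 or 0


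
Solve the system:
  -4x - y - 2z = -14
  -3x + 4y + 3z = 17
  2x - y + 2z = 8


Using Cramer's rule. Expand each determinant along the first row.
D  = (-4)*[4*2 - 3*(-1)] - (-1)*[(-3)*2 - 3*2] + (-2)*[(-3)*(-1) - 4*2]
  = (-4)*(11) - (-1)*(-12) + (-2)*(-5) = -46
Dx = (-14)*[4*2 - 3*(-1)] - (-1)*[17*2 - 3*8] + (-2)*[17*(-1) - 4*8]
  = (-14)*(11) - (-1)*(10) + (-2)*(-49) = -46
Dy = (-4)*[17*2 - 3*8] - (-14)*[(-3)*2 - 3*2] + (-2)*[(-3)*8 - 17*2]
  = (-4)*(10) - (-14)*(-12) + (-2)*(-58) = -92
Dz = (-4)*[4*8 - 17*(-1)] - (-1)*[(-3)*8 - 17*2] + (-14)*[(-3)*(-1) - 4*2]
  = (-4)*(49) - (-1)*(-58) + (-14)*(-5) = -184
x = Dx/D = -46/-46 = 1, y = Dy/D = -92/-46 = 2, z = Dz/D = -184/-46 = 4
Check eq1: (-4)(1) + (-1)(2) + (-2)(4) = -14 = -14 ✓
Check eq2: (-3)(1) + (4)(2) + (3)(4) = 17 = 17 ✓
Check eq3: (2)(1) + (-1)(2) + (2)(4) = 8 = 8 ✓

x = 1, y = 2, z = 4


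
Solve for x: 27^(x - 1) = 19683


Express both sides with the same base.
19683 = 27^3
Since the bases match, equate exponents: x - 1 = 3
So x = 3 - (-1) = 4

x = 4


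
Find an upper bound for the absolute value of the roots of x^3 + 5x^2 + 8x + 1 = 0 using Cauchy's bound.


Cauchy's bound: all roots r satisfy |r| <= 1 + max(|a_i/a_n|) for i = 0,...,n-1
where a_n is the leading coefficient.

Coefficients: [1, 5, 8, 1]
Leading coefficient a_n = 1
Ratios |a_i/a_n|: 5, 8, 1
Maximum ratio: 8
Cauchy's bound: |r| <= 1 + 8 = 9

Upper bound = 9


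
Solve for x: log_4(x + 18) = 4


Convert to exponential form: x + 18 = 4^4 = 256
x = 256 - 18 = 238
Check: log_4(238 + 18) = log_4(256) = log_4(256) = 4 ✓

x = 238


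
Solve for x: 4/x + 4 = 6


Subtract 4 from both sides: 4/x = 2
Multiply both sides by x: 4 = 2 * x
Divide by 2: x = 2

x = 2


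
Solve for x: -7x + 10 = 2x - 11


Starting with: -7x + 10 = 2x - 11
Move all x terms to left: (-7 - 2)x = -11 - 10
Simplify: -9x = -21
Divide both sides by -9: x = 7/3

x = 7/3


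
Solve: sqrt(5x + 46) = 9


Square both sides: 5x + 46 = 9^2 = 81
5x = 81 - 46 = 35
x = 7
Check: sqrt(5*7 + 46) = sqrt(81) = 9 ✓

x = 7


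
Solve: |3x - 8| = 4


An absolute value equation |expr| = 4 gives two cases:
Case 1: 3x - 8 = 4
  3x = 12, so x = 4
Case 2: 3x - 8 = -4
  3x = 4, so x = 4/3

x = 4/3, x = 4


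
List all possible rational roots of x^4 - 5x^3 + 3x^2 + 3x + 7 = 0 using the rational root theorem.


Rational root theorem: possible roots are ±p/q where:
  p divides the constant term (7): p ∈ {1, 7}
  q divides the leading coefficient (1): q ∈ {1}

All possible rational roots: -7, -1, 1, 7

-7, -1, 1, 7


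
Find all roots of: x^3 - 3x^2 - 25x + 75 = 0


Let p(x) = x^3 - 3x^2 - 25x + 75. By the rational root theorem (leading coefficient 1), any rational root is an integer divisor of 75: try ±1, ±2, ... in turn.
Test x = 1: value = 48 ≠ 0.
Test x = -1: value = 96 ≠ 0.
Test x = 3: value = 0 ✓, so (x - 3) is a factor.
Synthetic division by (x - 3): bring down 1; 1(3) - 3 = 0; 0(3) - 25 = -25; (-25)(3) + 75 = 0 → quotient x^2 - 25, remainder 0.
Solve the quadratic x^2 - 25 = 0: discriminant = 0^2 - 4(1)(-25) = 0 + 100 = 100.
sqrt(100) = 10, so x = (0 ± 10)/2: x = 5 or x = -5.
Collecting all roots found:

x = -5, x = 3, x = 5


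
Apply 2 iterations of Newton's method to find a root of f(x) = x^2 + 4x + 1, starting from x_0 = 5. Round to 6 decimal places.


Newton's method: x_(n+1) = x_n - f(x_n)/f'(x_n)
f(x) = x^2 + 4x + 1
f'(x) = 2x + 4

Iteration 1:
  f(5.000000) = 46.000000
  f'(5.000000) = 14.000000
  x_1 = 5.000000 - (46.000000)/(14.000000) = 1.714286

Iteration 2:
  f(1.714286) = 10.795918
  f'(1.714286) = 7.428571
  x_2 = 1.714286 - (10.795918)/(7.428571) = 0.260989

x_2 = 0.260989


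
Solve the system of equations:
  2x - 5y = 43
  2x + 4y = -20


Using Cramer's rule:
Determinant D = (2)(4) - (2)(-5) = 8 + 10 = 18
Dx = (43)(4) - (-20)(-5) = 172 - 100 = 72
Dy = (2)(-20) - (2)(43) = -40 - 86 = -126
x = Dx/D = 72/18 = 4
y = Dy/D = -126/18 = -7

x = 4, y = -7


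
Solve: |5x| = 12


An absolute value equation |expr| = 12 gives two cases:
Case 1: 5x = 12
  5x = 12, so x = 12/5
Case 2: 5x = -12
  5x = -12, so x = -12/5

x = -12/5, x = 12/5


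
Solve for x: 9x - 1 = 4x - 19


Starting with: 9x - 1 = 4x - 19
Move all x terms to left: (9 - 4)x = -19 + 1
Simplify: 5x = -18
Divide both sides by 5: x = -18/5

x = -18/5


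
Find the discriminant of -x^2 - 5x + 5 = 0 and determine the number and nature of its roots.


For ax^2 + bx + c = 0, discriminant D = b^2 - 4ac
Here a = -1, b = -5, c = 5
D = (-5)^2 - 4(-1)(5) = 25 + 20 = 45

D = 45 > 0 but not a perfect square
The equation has 2 distinct real irrational roots.

Discriminant = 45, 2 distinct real irrational roots


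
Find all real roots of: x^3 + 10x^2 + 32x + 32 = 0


Let p(x) = x^3 + 10x^2 + 32x + 32. By the rational root theorem (leading coefficient 1), any rational root is an integer divisor of 32: try ±1, ±2, ... in turn.
Test x = 1: value = 75 ≠ 0.
Test x = -1: value = 9 ≠ 0.
Test x = 2: value = 144 ≠ 0.
Test x = -2: value = 0 ✓, so (x + 2) is a factor.
Synthetic division by (x + 2): bring down 1; 1(-2) + 10 = 8; 8(-2) + 32 = 16; 16(-2) + 32 = 0 → quotient x^2 + 8x + 16, remainder 0.
Solve the quadratic x^2 + 8x + 16 = 0: discriminant = 8^2 - 4(1)(16) = 64 - 64 = 0.
Discriminant = 0, so a double root: x = -8/2 = -4.

x = -4 (multiplicity 2), x = -2


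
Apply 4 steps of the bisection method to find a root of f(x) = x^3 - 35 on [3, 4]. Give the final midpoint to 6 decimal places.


f(x) = x^3 - 35
f(3) = -8 < 0
f(4) = 29 > 0

Step 1: midpoint = (3.000000 + 4.000000)/2 = 3.500000
  f(3.500000) = 7.875000
  f(mid) > 0, so root is in [3.000000, 3.500000]

Step 2: midpoint = (3.000000 + 3.500000)/2 = 3.250000
  f(3.250000) = -0.671875
  f(mid) < 0, so root is in [3.250000, 3.500000]

Step 3: midpoint = (3.250000 + 3.500000)/2 = 3.375000
  f(3.375000) = 3.443359
  f(mid) > 0, so root is in [3.250000, 3.375000]

Step 4: midpoint = (3.250000 + 3.375000)/2 = 3.312500
  f(3.312500) = 1.346924
  f(mid) > 0, so root is in [3.250000, 3.312500]

midpoint = 3.312500


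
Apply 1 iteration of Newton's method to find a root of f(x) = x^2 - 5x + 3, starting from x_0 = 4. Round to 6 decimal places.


Newton's method: x_(n+1) = x_n - f(x_n)/f'(x_n)
f(x) = x^2 - 5x + 3
f'(x) = 2x - 5

Iteration 1:
  f(4.000000) = -1.000000
  f'(4.000000) = 3.000000
  x_1 = 4.000000 - (-1.000000)/(3.000000) = 4.333333

x_1 = 4.333333


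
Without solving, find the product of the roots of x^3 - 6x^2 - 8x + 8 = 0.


By Vieta's formulas for x^3 + bx^2 + cx + d = 0:
  r1 + r2 + r3 = -b/a = 6
  r1*r2 + r1*r3 + r2*r3 = c/a = -8
  r1*r2*r3 = -d/a = -8


Product = -8


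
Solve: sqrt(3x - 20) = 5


Square both sides: 3x - 20 = 5^2 = 25
3x = 25 + 20 = 45
x = 15
Check: sqrt(3*15 - 20) = sqrt(25) = 5 ✓

x = 15


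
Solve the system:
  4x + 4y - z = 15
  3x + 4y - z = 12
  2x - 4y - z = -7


Using Cramer's rule. Expand each determinant along the first row.
D  = 4*[4*(-1) - (-1)*(-4)] - 4*[3*(-1) - (-1)*2] + (-1)*[3*(-4) - 4*2]
  = 4*(-8) - 4*(-1) + (-1)*(-20) = -8
Dx = 15*[4*(-1) - (-1)*(-4)] - 4*[12*(-1) - (-1)*(-7)] + (-1)*[12*(-4) - 4*(-7)]
  = 15*(-8) - 4*(-19) + (-1)*(-20) = -24
Dy = 4*[12*(-1) - (-1)*(-7)] - 15*[3*(-1) - (-1)*2] + (-1)*[3*(-7) - 12*2]
  = 4*(-19) - 15*(-1) + (-1)*(-45) = -16
Dz = 4*[4*(-7) - 12*(-4)] - 4*[3*(-7) - 12*2] + 15*[3*(-4) - 4*2]
  = 4*(20) - 4*(-45) + 15*(-20) = -40
x = Dx/D = -24/-8 = 3, y = Dy/D = -16/-8 = 2, z = Dz/D = -40/-8 = 5
Check eq1: (4)(3) + (4)(2) + (-1)(5) = 15 = 15 ✓
Check eq2: (3)(3) + (4)(2) + (-1)(5) = 12 = 12 ✓
Check eq3: (2)(3) + (-4)(2) + (-1)(5) = -7 = -7 ✓

x = 3, y = 2, z = 5


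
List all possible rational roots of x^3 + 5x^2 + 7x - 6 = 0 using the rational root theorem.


Rational root theorem: possible roots are ±p/q where:
  p divides the constant term (-6): p ∈ {1, 2, 3, 6}
  q divides the leading coefficient (1): q ∈ {1}

All possible rational roots: -6, -3, -2, -1, 1, 2, 3, 6

-6, -3, -2, -1, 1, 2, 3, 6


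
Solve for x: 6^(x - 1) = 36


Express both sides with the same base.
36 = 6^2
Since the bases match, equate exponents: x - 1 = 2
So x = 2 - (-1) = 3

x = 3


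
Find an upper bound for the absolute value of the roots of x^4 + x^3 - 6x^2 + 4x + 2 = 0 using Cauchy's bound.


Cauchy's bound: all roots r satisfy |r| <= 1 + max(|a_i/a_n|) for i = 0,...,n-1
where a_n is the leading coefficient.

Coefficients: [1, 1, -6, 4, 2]
Leading coefficient a_n = 1
Ratios |a_i/a_n|: 1, 6, 4, 2
Maximum ratio: 6
Cauchy's bound: |r| <= 1 + 6 = 7

Upper bound = 7


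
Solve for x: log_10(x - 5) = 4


Convert to exponential form: x - 5 = 10^4 = 10000
x = 10000 + 5 = 10005
Check: log_10(10005 - 5) = log_10(10000) = log_10(10000) = 4 ✓

x = 10005


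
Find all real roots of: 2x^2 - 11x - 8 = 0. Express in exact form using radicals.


Using the quadratic formula: x = (-b ± sqrt(b^2 - 4ac)) / (2a)
Here a = 2, b = -11, c = -8
Discriminant = b^2 - 4ac = (-11)^2 - 4(2)(-8) = 121 + 64 = 185
Since discriminant = 185 > 0, there are two real roots.
x = (11 ± sqrt(185)) / 4
Numerically: x ≈ 6.1504 or x ≈ -0.6504

x = (11 + sqrt(185)) / 4 or x = (11 - sqrt(185)) / 4


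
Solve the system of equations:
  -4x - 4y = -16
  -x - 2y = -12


Using Cramer's rule:
Determinant D = (-4)(-2) - (-1)(-4) = 8 - 4 = 4
Dx = (-16)(-2) - (-12)(-4) = 32 - 48 = -16
Dy = (-4)(-12) - (-1)(-16) = 48 - 16 = 32
x = Dx/D = -16/4 = -4
y = Dy/D = 32/4 = 8

x = -4, y = 8


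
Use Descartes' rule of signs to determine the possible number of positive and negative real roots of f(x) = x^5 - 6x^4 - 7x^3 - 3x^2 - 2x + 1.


Descartes' rule of signs:

For positive roots, count sign changes in f(x) = x^5 - 6x^4 - 7x^3 - 3x^2 - 2x + 1:
Signs of coefficients: +, -, -, -, -, +
Number of sign changes: 2
Possible positive real roots: 2, 0

For negative roots, examine f(-x) = -x^5 - 6x^4 + 7x^3 - 3x^2 + 2x + 1:
Signs of coefficients: -, -, +, -, +, +
Number of sign changes: 3
Possible negative real roots: 3, 1

Positive roots: 2 or 0; Negative roots: 3 or 1


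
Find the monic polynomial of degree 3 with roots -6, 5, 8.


A monic polynomial with roots -6, 5, 8 is:
p(x) = (x + 6)(x - 5)(x - 8)
After multiplying by (x + 6): x + 6
After multiplying by (x - 5): x^2 + x - 30
After multiplying by (x - 8): x^3 - 7x^2 - 38x + 240

x^3 - 7x^2 - 38x + 240


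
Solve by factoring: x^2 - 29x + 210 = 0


We need two numbers that multiply to 210 and add to -29.
Those numbers are -14 and -15 (since (-14) * (-15) = 210 and (-14) + (-15) = -29).
So x^2 - 29x + 210 = (x - 14)(x - 15) = 0
Setting each factor to zero: x = 14 or x = 15

x = 14, x = 15


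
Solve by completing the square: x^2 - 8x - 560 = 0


Start: x^2 - 8x - 560 = 0
Move constant: x^2 - 8x = 560
Half of -8 is -4, squared is 16
Add 16 to both sides: x^2 - 8x + 16 = 576
(x - 4)^2 = 576
x - 4 = ±24
x = 4 + 24 = 28 or x = 4 - 24 = -20

x = -20, x = 28


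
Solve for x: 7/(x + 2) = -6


Multiply both sides by (x + 2): 7 = -6(x + 2)
Distribute: 7 = -6x - 12
-6x = 7 + 12 = 19
x = -19/6

x = -19/6


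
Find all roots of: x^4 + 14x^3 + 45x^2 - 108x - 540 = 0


Let p(x) = x^4 + 14x^3 + 45x^2 - 108x - 540. By the rational root theorem (leading coefficient 1), any rational root is an integer divisor of 540: try ±1, ±2, ... in turn.
Test x = 1: value = -588 ≠ 0.
Test x = -1: value = -400 ≠ 0.
Test x = 2: value = -448 ≠ 0.
Test x = -2: value = -240 ≠ 0.
Test x = 3: value = 0 ✓, so (x - 3) is a factor.
Synthetic division by (x - 3): bring down 1; 1(3) + 14 = 17; 17(3) + 45 = 96; 96(3) - 108 = 180; 180(3) - 540 = 0 → quotient x^3 + 17x^2 + 96x + 180, remainder 0.
Continue with the quotient x^3 + 17x^2 + 96x + 180 (candidates must divide 180; re-test x = 3 first in case it repeats).
Test x = 3: value = 648 ≠ 0.
Test x = -3: value = 18 ≠ 0.
Test x = 4: value = 900 ≠ 0.
Test x = -4: value = 4 ≠ 0.
Test x = 5: value = 1210 ≠ 0.
Test x = -5: value = 0 ✓, so (x + 5) is a factor.
Synthetic division by (x + 5): bring down 1; 1(-5) + 17 = 12; 12(-5) + 96 = 36; 36(-5) + 180 = 0 → quotient x^2 + 12x + 36, remainder 0.
Solve the quadratic x^2 + 12x + 36 = 0: discriminant = 12^2 - 4(1)(36) = 144 - 144 = 0.
Discriminant = 0, so a double root: x = -12/2 = -6.
Collecting all roots found:

x = -6 (multiplicity 2), x = -5, x = 3


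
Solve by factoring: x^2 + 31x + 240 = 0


We need two numbers that multiply to 240 and add to 31.
Those numbers are 16 and 15 (since 16 * 15 = 240 and 16 + 15 = 31).
So x^2 + 31x + 240 = (x + 16)(x + 15) = 0
Setting each factor to zero: x = -16 or x = -15

x = -16, x = -15


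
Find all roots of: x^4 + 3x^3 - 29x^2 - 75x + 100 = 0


Let p(x) = x^4 + 3x^3 - 29x^2 - 75x + 100. By the rational root theorem (leading coefficient 1), any rational root is an integer divisor of 100: try ±1, ±2, ... in turn.
Test x = 1: value = 0 ✓, so (x - 1) is a factor.
Synthetic division by (x - 1): bring down 1; 1(1) + 3 = 4; 4(1) - 29 = -25; (-25)(1) - 75 = -100; (-100)(1) + 100 = 0 → quotient x^3 + 4x^2 - 25x - 100, remainder 0.
Continue with the quotient x^3 + 4x^2 - 25x - 100 (candidates must divide 100; re-test x = 1 first in case it repeats).
Test x = 1: value = -120 ≠ 0.
Test x = -1: value = -72 ≠ 0.
Test x = 2: value = -126 ≠ 0.
Test x = -2: value = -42 ≠ 0.
Test x = 4: value = -72 ≠ 0.
Test x = -4: value = 0 ✓, so (x + 4) is a factor.
Synthetic division by (x + 4): bring down 1; 1(-4) + 4 = 0; 0(-4) - 25 = -25; (-25)(-4) - 100 = 0 → quotient x^2 - 25, remainder 0.
Solve the quadratic x^2 - 25 = 0: discriminant = 0^2 - 4(1)(-25) = 0 + 100 = 100.
sqrt(100) = 10, so x = (0 ± 10)/2: x = 5 or x = -5.
Collecting all roots found:

x = -5, x = -4, x = 1, x = 5


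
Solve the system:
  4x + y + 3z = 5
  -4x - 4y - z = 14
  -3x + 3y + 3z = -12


Using Cramer's rule. Expand each determinant along the first row.
D  = 4*[(-4)*3 - (-1)*3] - 1*[(-4)*3 - (-1)*(-3)] + 3*[(-4)*3 - (-4)*(-3)]
  = 4*(-9) - 1*(-15) + 3*(-24) = -93
Dx = 5*[(-4)*3 - (-1)*3] - 1*[14*3 - (-1)*(-12)] + 3*[14*3 - (-4)*(-12)]
  = 5*(-9) - 1*(30) + 3*(-6) = -93
Dy = 4*[14*3 - (-1)*(-12)] - 5*[(-4)*3 - (-1)*(-3)] + 3*[(-4)*(-12) - 14*(-3)]
  = 4*(30) - 5*(-15) + 3*(90) = 465
Dz = 4*[(-4)*(-12) - 14*3] - 1*[(-4)*(-12) - 14*(-3)] + 5*[(-4)*3 - (-4)*(-3)]
  = 4*(6) - 1*(90) + 5*(-24) = -186
x = Dx/D = -93/-93 = 1, y = Dy/D = 465/-93 = -5, z = Dz/D = -186/-93 = 2
Check eq1: (4)(1) + (1)(-5) + (3)(2) = 5 = 5 ✓
Check eq2: (-4)(1) + (-4)(-5) + (-1)(2) = 14 = 14 ✓
Check eq3: (-3)(1) + (3)(-5) + (3)(2) = -12 = -12 ✓

x = 1, y = -5, z = 2


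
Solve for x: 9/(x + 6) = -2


Multiply both sides by (x + 6): 9 = -2(x + 6)
Distribute: 9 = -2x - 12
-2x = 9 + 12 = 21
x = -21/2

x = -21/2


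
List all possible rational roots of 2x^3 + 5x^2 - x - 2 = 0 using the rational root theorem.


Rational root theorem: possible roots are ±p/q where:
  p divides the constant term (-2): p ∈ {1, 2}
  q divides the leading coefficient (2): q ∈ {1, 2}

All possible rational roots: -2, -1, -1/2, 1/2, 1, 2

-2, -1, -1/2, 1/2, 1, 2


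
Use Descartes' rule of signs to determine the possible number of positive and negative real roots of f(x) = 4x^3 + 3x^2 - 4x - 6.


Descartes' rule of signs:

For positive roots, count sign changes in f(x) = 4x^3 + 3x^2 - 4x - 6:
Signs of coefficients: +, +, -, -
Number of sign changes: 1
Possible positive real roots: 1

For negative roots, examine f(-x) = -4x^3 + 3x^2 + 4x - 6:
Signs of coefficients: -, +, +, -
Number of sign changes: 2
Possible negative real roots: 2, 0

Positive roots: 1; Negative roots: 2 or 0


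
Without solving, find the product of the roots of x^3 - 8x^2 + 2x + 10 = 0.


By Vieta's formulas for x^3 + bx^2 + cx + d = 0:
  r1 + r2 + r3 = -b/a = 8
  r1*r2 + r1*r3 + r2*r3 = c/a = 2
  r1*r2*r3 = -d/a = -10


Product = -10


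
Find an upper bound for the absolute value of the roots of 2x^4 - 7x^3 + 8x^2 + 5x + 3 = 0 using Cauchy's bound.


Cauchy's bound: all roots r satisfy |r| <= 1 + max(|a_i/a_n|) for i = 0,...,n-1
where a_n is the leading coefficient.

Coefficients: [2, -7, 8, 5, 3]
Leading coefficient a_n = 2
Ratios |a_i/a_n|: 7/2, 4, 5/2, 3/2
Maximum ratio: 4
Cauchy's bound: |r| <= 1 + 4 = 5

Upper bound = 5


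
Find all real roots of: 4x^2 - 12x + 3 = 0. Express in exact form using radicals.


Using the quadratic formula: x = (-b ± sqrt(b^2 - 4ac)) / (2a)
Here a = 4, b = -12, c = 3
Discriminant = b^2 - 4ac = (-12)^2 - 4(4)(3) = 144 - 48 = 96
Since discriminant = 96 > 0, there are two real roots.
x = (12 ± 4*sqrt(6)) / 8
Simplifying: x = (3 ± sqrt(6)) / 2
Numerically: x ≈ 2.7247 or x ≈ 0.2753

x = (3 + sqrt(6)) / 2 or x = (3 - sqrt(6)) / 2


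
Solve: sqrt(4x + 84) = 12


Square both sides: 4x + 84 = 12^2 = 144
4x = 144 - 84 = 60
x = 15
Check: sqrt(4*15 + 84) = sqrt(144) = 12 ✓

x = 15


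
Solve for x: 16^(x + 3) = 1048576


Express both sides with the same base.
1048576 = 16^5
Since the bases match, equate exponents: x + 3 = 5
So x = 5 - (3) = 2

x = 2


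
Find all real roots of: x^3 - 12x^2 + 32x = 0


The constant term is 0, so x = 0 is a root. Factor out x:
  x(x^2 - 12x + 32) = 0
Solve the quadratic x^2 - 12x + 32 = 0: discriminant = (-12)^2 - 4(1)(32) = 144 - 128 = 16.
sqrt(16) = 4, so x = (12 ± 4)/2: x = 8 or x = 4.

x = 0, x = 4, x = 8


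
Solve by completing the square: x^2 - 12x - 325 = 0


Start: x^2 - 12x - 325 = 0
Move constant: x^2 - 12x = 325
Half of -12 is -6, squared is 36
Add 36 to both sides: x^2 - 12x + 36 = 361
(x - 6)^2 = 361
x - 6 = ±19
x = 6 + 19 = 25 or x = 6 - 19 = -13

x = -13, x = 25


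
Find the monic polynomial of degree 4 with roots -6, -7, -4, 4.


A monic polynomial with roots -6, -7, -4, 4 is:
p(x) = (x + 6)(x + 7)(x + 4)(x - 4)
After multiplying by (x + 6): x + 6
After multiplying by (x + 7): x^2 + 13x + 42
After multiplying by (x + 4): x^3 + 17x^2 + 94x + 168
After multiplying by (x - 4): x^4 + 13x^3 + 26x^2 - 208x - 672

x^4 + 13x^3 + 26x^2 - 208x - 672


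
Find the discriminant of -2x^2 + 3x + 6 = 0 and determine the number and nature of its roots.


For ax^2 + bx + c = 0, discriminant D = b^2 - 4ac
Here a = -2, b = 3, c = 6
D = (3)^2 - 4(-2)(6) = 9 + 48 = 57

D = 57 > 0 but not a perfect square
The equation has 2 distinct real irrational roots.

Discriminant = 57, 2 distinct real irrational roots


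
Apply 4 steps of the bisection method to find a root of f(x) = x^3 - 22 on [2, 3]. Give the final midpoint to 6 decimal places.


f(x) = x^3 - 22
f(2) = -14 < 0
f(3) = 5 > 0

Step 1: midpoint = (2.000000 + 3.000000)/2 = 2.500000
  f(2.500000) = -6.375000
  f(mid) < 0, so root is in [2.500000, 3.000000]

Step 2: midpoint = (2.500000 + 3.000000)/2 = 2.750000
  f(2.750000) = -1.203125
  f(mid) < 0, so root is in [2.750000, 3.000000]

Step 3: midpoint = (2.750000 + 3.000000)/2 = 2.875000
  f(2.875000) = 1.763672
  f(mid) > 0, so root is in [2.750000, 2.875000]

Step 4: midpoint = (2.750000 + 2.875000)/2 = 2.812500
  f(2.812500) = 0.247314
  f(mid) > 0, so root is in [2.750000, 2.812500]

midpoint = 2.812500


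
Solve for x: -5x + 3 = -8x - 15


Starting with: -5x + 3 = -8x - 15
Move all x terms to left: (-5 + 8)x = -15 - 3
Simplify: 3x = -18
Divide both sides by 3: x = -6

x = -6


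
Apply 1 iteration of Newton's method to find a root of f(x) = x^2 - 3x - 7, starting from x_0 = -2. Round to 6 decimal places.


Newton's method: x_(n+1) = x_n - f(x_n)/f'(x_n)
f(x) = x^2 - 3x - 7
f'(x) = 2x - 3

Iteration 1:
  f(-2.000000) = 3.000000
  f'(-2.000000) = -7.000000
  x_1 = -2.000000 - (3.000000)/(-7.000000) = -1.571429

x_1 = -1.571429


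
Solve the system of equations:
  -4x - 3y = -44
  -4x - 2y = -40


Using Cramer's rule:
Determinant D = (-4)(-2) - (-4)(-3) = 8 - 12 = -4
Dx = (-44)(-2) - (-40)(-3) = 88 - 120 = -32
Dy = (-4)(-40) - (-4)(-44) = 160 - 176 = -16
x = Dx/D = -32/-4 = 8
y = Dy/D = -16/-4 = 4

x = 8, y = 4


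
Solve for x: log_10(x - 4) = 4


Convert to exponential form: x - 4 = 10^4 = 10000
x = 10000 + 4 = 10004
Check: log_10(10004 - 4) = log_10(10000) = log_10(10000) = 4 ✓

x = 10004


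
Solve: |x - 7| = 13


An absolute value equation |expr| = 13 gives two cases:
Case 1: x - 7 = 13
  x = 20, so x = 20
Case 2: x - 7 = -13
  x = -6, so x = -6

x = -6, x = 20


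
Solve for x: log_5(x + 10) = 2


Convert to exponential form: x + 10 = 5^2 = 25
x = 25 - 10 = 15
Check: log_5(15 + 10) = log_5(25) = log_5(25) = 2 ✓

x = 15


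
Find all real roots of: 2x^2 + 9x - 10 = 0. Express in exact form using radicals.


Using the quadratic formula: x = (-b ± sqrt(b^2 - 4ac)) / (2a)
Here a = 2, b = 9, c = -10
Discriminant = b^2 - 4ac = 9^2 - 4(2)(-10) = 81 + 80 = 161
Since discriminant = 161 > 0, there are two real roots.
x = (-9 ± sqrt(161)) / 4
Numerically: x ≈ 0.9221 or x ≈ -5.4221

x = (-9 + sqrt(161)) / 4 or x = (-9 - sqrt(161)) / 4


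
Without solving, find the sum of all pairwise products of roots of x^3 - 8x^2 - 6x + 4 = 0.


By Vieta's formulas for x^3 + bx^2 + cx + d = 0:
  r1 + r2 + r3 = -b/a = 8
  r1*r2 + r1*r3 + r2*r3 = c/a = -6
  r1*r2*r3 = -d/a = -4


Sum of pairwise products = -6


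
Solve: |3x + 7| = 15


An absolute value equation |expr| = 15 gives two cases:
Case 1: 3x + 7 = 15
  3x = 8, so x = 8/3
Case 2: 3x + 7 = -15
  3x = -22, so x = -22/3

x = -22/3, x = 8/3


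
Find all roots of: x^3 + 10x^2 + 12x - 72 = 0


Let p(x) = x^3 + 10x^2 + 12x - 72. By the rational root theorem (leading coefficient 1), any rational root is an integer divisor of 72: try ±1, ±2, ... in turn.
Test x = 1: value = -49 ≠ 0.
Test x = -1: value = -75 ≠ 0.
Test x = 2: value = 0 ✓, so (x - 2) is a factor.
Synthetic division by (x - 2): bring down 1; 1(2) + 10 = 12; 12(2) + 12 = 36; 36(2) - 72 = 0 → quotient x^2 + 12x + 36, remainder 0.
Solve the quadratic x^2 + 12x + 36 = 0: discriminant = 12^2 - 4(1)(36) = 144 - 144 = 0.
Discriminant = 0, so a double root: x = -12/2 = -6.
Collecting all roots found:

x = -6 (multiplicity 2), x = 2


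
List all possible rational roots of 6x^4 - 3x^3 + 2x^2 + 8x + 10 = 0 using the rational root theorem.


Rational root theorem: possible roots are ±p/q where:
  p divides the constant term (10): p ∈ {1, 2, 5, 10}
  q divides the leading coefficient (6): q ∈ {1, 2, 3, 6}

All possible rational roots: -10, -5, -10/3, -5/2, -2, -5/3, -1, -5/6, -2/3, -1/2, -1/3, -1/6, 1/6, 1/3, 1/2, 2/3, 5/6, 1, 5/3, 2, 5/2, 10/3, 5, 10

-10, -5, -10/3, -5/2, -2, -5/3, -1, -5/6, -2/3, -1/2, -1/3, -1/6, 1/6, 1/3, 1/2, 2/3, 5/6, 1, 5/3, 2, 5/2, 10/3, 5, 10


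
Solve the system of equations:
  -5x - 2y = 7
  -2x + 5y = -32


Using Cramer's rule:
Determinant D = (-5)(5) - (-2)(-2) = -25 - 4 = -29
Dx = (7)(5) - (-32)(-2) = 35 - 64 = -29
Dy = (-5)(-32) - (-2)(7) = 160 + 14 = 174
x = Dx/D = -29/-29 = 1
y = Dy/D = 174/-29 = -6

x = 1, y = -6


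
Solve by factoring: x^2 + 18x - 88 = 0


We need two numbers that multiply to -88 and add to 18.
Those numbers are -4 and 22 (since (-4) * 22 = -88 and (-4) + 22 = 18).
So x^2 + 18x - 88 = (x - 4)(x + 22) = 0
Setting each factor to zero: x = 4 or x = -22

x = -22, x = 4


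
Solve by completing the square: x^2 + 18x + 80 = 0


Start: x^2 + 18x + 80 = 0
Move constant: x^2 + 18x = -80
Half of 18 is 9, squared is 81
Add 81 to both sides: x^2 + 18x + 81 = 1
(x + 9)^2 = 1
x + 9 = ±1
x = -9 + 1 = -8 or x = -9 - 1 = -10

x = -10, x = -8


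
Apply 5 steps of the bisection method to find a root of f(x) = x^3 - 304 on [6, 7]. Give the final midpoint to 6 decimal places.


f(x) = x^3 - 304
f(6) = -88 < 0
f(7) = 39 > 0

Step 1: midpoint = (6.000000 + 7.000000)/2 = 6.500000
  f(6.500000) = -29.375000
  f(mid) < 0, so root is in [6.500000, 7.000000]

Step 2: midpoint = (6.500000 + 7.000000)/2 = 6.750000
  f(6.750000) = 3.546875
  f(mid) > 0, so root is in [6.500000, 6.750000]

Step 3: midpoint = (6.500000 + 6.750000)/2 = 6.625000
  f(6.625000) = -13.224609
  f(mid) < 0, so root is in [6.625000, 6.750000]

Step 4: midpoint = (6.625000 + 6.750000)/2 = 6.687500
  f(6.687500) = -4.917236
  f(mid) < 0, so root is in [6.687500, 6.750000]

Step 5: midpoint = (6.687500 + 6.750000)/2 = 6.718750
  f(6.718750) = -0.704865
  f(mid) < 0, so root is in [6.718750, 6.750000]

midpoint = 6.718750


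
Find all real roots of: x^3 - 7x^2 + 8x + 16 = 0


Let p(x) = x^3 - 7x^2 + 8x + 16. By the rational root theorem (leading coefficient 1), any rational root is an integer divisor of 16: try ±1, ±2, ... in turn.
Test x = 1: value = 18 ≠ 0.
Test x = -1: value = 0 ✓, so (x + 1) is a factor.
Synthetic division by (x + 1): bring down 1; 1(-1) - 7 = -8; (-8)(-1) + 8 = 16; 16(-1) + 16 = 0 → quotient x^2 - 8x + 16, remainder 0.
Solve the quadratic x^2 - 8x + 16 = 0: discriminant = (-8)^2 - 4(1)(16) = 64 - 64 = 0.
Discriminant = 0, so a double root: x = 8/2 = 4.

x = -1, x = 4 (multiplicity 2)


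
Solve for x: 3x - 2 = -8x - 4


Starting with: 3x - 2 = -8x - 4
Move all x terms to left: (3 + 8)x = -4 + 2
Simplify: 11x = -2
Divide both sides by 11: x = -2/11

x = -2/11


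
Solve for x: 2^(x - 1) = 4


Express both sides with the same base.
4 = 2^2
Since the bases match, equate exponents: x - 1 = 2
So x = 2 - (-1) = 3

x = 3


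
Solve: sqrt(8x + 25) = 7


Square both sides: 8x + 25 = 7^2 = 49
8x = 49 - 25 = 24
x = 3
Check: sqrt(8*3 + 25) = sqrt(49) = 7 ✓

x = 3


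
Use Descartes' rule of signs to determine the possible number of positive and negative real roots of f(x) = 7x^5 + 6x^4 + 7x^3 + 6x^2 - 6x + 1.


Descartes' rule of signs:

For positive roots, count sign changes in f(x) = 7x^5 + 6x^4 + 7x^3 + 6x^2 - 6x + 1:
Signs of coefficients: +, +, +, +, -, +
Number of sign changes: 2
Possible positive real roots: 2, 0

For negative roots, examine f(-x) = -7x^5 + 6x^4 - 7x^3 + 6x^2 + 6x + 1:
Signs of coefficients: -, +, -, +, +, +
Number of sign changes: 3
Possible negative real roots: 3, 1

Positive roots: 2 or 0; Negative roots: 3 or 1


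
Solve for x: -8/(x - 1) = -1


Multiply both sides by (x - 1): -8 = -1(x - 1)
Distribute: -8 = -x + 1
-x = -8 - 1 = -9
x = 9

x = 9


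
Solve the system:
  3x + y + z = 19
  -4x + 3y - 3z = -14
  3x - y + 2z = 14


Using Cramer's rule. Expand each determinant along the first row.
D  = 3*[3*2 - (-3)*(-1)] - 1*[(-4)*2 - (-3)*3] + 1*[(-4)*(-1) - 3*3]
  = 3*(3) - 1*(1) + 1*(-5) = 3
Dx = 19*[3*2 - (-3)*(-1)] - 1*[(-14)*2 - (-3)*14] + 1*[(-14)*(-1) - 3*14]
  = 19*(3) - 1*(14) + 1*(-28) = 15
Dy = 3*[(-14)*2 - (-3)*14] - 19*[(-4)*2 - (-3)*3] + 1*[(-4)*14 - (-14)*3]
  = 3*(14) - 19*(1) + 1*(-14) = 9
Dz = 3*[3*14 - (-14)*(-1)] - 1*[(-4)*14 - (-14)*3] + 19*[(-4)*(-1) - 3*3]
  = 3*(28) - 1*(-14) + 19*(-5) = 3
x = Dx/D = 15/3 = 5, y = Dy/D = 9/3 = 3, z = Dz/D = 3/3 = 1
Check eq1: (3)(5) + (1)(3) + (1)(1) = 19 = 19 ✓
Check eq2: (-4)(5) + (3)(3) + (-3)(1) = -14 = -14 ✓
Check eq3: (3)(5) + (-1)(3) + (2)(1) = 14 = 14 ✓

x = 5, y = 3, z = 1


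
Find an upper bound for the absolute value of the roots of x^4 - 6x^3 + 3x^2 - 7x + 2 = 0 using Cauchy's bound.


Cauchy's bound: all roots r satisfy |r| <= 1 + max(|a_i/a_n|) for i = 0,...,n-1
where a_n is the leading coefficient.

Coefficients: [1, -6, 3, -7, 2]
Leading coefficient a_n = 1
Ratios |a_i/a_n|: 6, 3, 7, 2
Maximum ratio: 7
Cauchy's bound: |r| <= 1 + 7 = 8

Upper bound = 8


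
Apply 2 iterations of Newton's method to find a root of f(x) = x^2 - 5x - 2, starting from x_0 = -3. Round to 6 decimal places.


Newton's method: x_(n+1) = x_n - f(x_n)/f'(x_n)
f(x) = x^2 - 5x - 2
f'(x) = 2x - 5

Iteration 1:
  f(-3.000000) = 22.000000
  f'(-3.000000) = -11.000000
  x_1 = -3.000000 - (22.000000)/(-11.000000) = -1.000000

Iteration 2:
  f(-1.000000) = 4.000000
  f'(-1.000000) = -7.000000
  x_2 = -1.000000 - (4.000000)/(-7.000000) = -0.428571

x_2 = -0.428571


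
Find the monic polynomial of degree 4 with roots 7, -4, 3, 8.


A monic polynomial with roots 7, -4, 3, 8 is:
p(x) = (x - 7)(x + 4)(x - 3)(x - 8)
After multiplying by (x - 7): x - 7
After multiplying by (x + 4): x^2 - 3x - 28
After multiplying by (x - 3): x^3 - 6x^2 - 19x + 84
After multiplying by (x - 8): x^4 - 14x^3 + 29x^2 + 236x - 672

x^4 - 14x^3 + 29x^2 + 236x - 672


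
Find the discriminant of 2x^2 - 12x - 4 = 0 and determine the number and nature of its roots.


For ax^2 + bx + c = 0, discriminant D = b^2 - 4ac
Here a = 2, b = -12, c = -4
D = (-12)^2 - 4(2)(-4) = 144 + 32 = 176

D = 176 > 0 but not a perfect square
The equation has 2 distinct real irrational roots.

Discriminant = 176, 2 distinct real irrational roots


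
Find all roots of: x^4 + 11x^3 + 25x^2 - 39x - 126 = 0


Let p(x) = x^4 + 11x^3 + 25x^2 - 39x - 126. By the rational root theorem (leading coefficient 1), any rational root is an integer divisor of 126: try ±1, ±2, ... in turn.
Test x = 1: value = -128 ≠ 0.
Test x = -1: value = -72 ≠ 0.
Test x = 2: value = 0 ✓, so (x - 2) is a factor.
Synthetic division by (x - 2): bring down 1; 1(2) + 11 = 13; 13(2) + 25 = 51; 51(2) - 39 = 63; 63(2) - 126 = 0 → quotient x^3 + 13x^2 + 51x + 63, remainder 0.
Continue with the quotient x^3 + 13x^2 + 51x + 63 (candidates must divide 63).
Test x = 3: value = 360 ≠ 0.
Test x = -3: value = 0 ✓, so (x + 3) is a factor.
Synthetic division by (x + 3): bring down 1; 1(-3) + 13 = 10; 10(-3) + 51 = 21; 21(-3) + 63 = 0 → quotient x^2 + 10x + 21, remainder 0.
Solve the quadratic x^2 + 10x + 21 = 0: discriminant = 10^2 - 4(1)(21) = 100 - 84 = 16.
sqrt(16) = 4, so x = (-10 ± 4)/2: x = -3 or x = -7.
Collecting all roots found:

x = -7, x = -3 (multiplicity 2), x = 2


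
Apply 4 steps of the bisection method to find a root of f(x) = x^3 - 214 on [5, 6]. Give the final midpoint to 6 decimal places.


f(x) = x^3 - 214
f(5) = -89 < 0
f(6) = 2 > 0

Step 1: midpoint = (5.000000 + 6.000000)/2 = 5.500000
  f(5.500000) = -47.625000
  f(mid) < 0, so root is in [5.500000, 6.000000]

Step 2: midpoint = (5.500000 + 6.000000)/2 = 5.750000
  f(5.750000) = -23.890625
  f(mid) < 0, so root is in [5.750000, 6.000000]

Step 3: midpoint = (5.750000 + 6.000000)/2 = 5.875000
  f(5.875000) = -11.220703
  f(mid) < 0, so root is in [5.875000, 6.000000]

Step 4: midpoint = (5.875000 + 6.000000)/2 = 5.937500
  f(5.937500) = -4.679932
  f(mid) < 0, so root is in [5.937500, 6.000000]

midpoint = 5.937500


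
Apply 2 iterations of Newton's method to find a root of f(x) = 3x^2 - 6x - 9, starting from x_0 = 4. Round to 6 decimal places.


Newton's method: x_(n+1) = x_n - f(x_n)/f'(x_n)
f(x) = 3x^2 - 6x - 9
f'(x) = 6x - 6

Iteration 1:
  f(4.000000) = 15.000000
  f'(4.000000) = 18.000000
  x_1 = 4.000000 - (15.000000)/(18.000000) = 3.166667

Iteration 2:
  f(3.166667) = 2.083333
  f'(3.166667) = 13.000000
  x_2 = 3.166667 - (2.083333)/(13.000000) = 3.006410

x_2 = 3.006410


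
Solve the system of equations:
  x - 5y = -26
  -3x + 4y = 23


Using Cramer's rule:
Determinant D = (1)(4) - (-3)(-5) = 4 - 15 = -11
Dx = (-26)(4) - (23)(-5) = -104 + 115 = 11
Dy = (1)(23) - (-3)(-26) = 23 - 78 = -55
x = Dx/D = 11/-11 = -1
y = Dy/D = -55/-11 = 5

x = -1, y = 5


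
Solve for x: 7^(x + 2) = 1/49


Express both sides with the same base.
1/49 = 7^(-2)
Since the bases match, equate exponents: x + 2 = -2
So x = -2 - (2) = -4

x = -4


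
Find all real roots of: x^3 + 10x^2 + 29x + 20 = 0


Let p(x) = x^3 + 10x^2 + 29x + 20. By the rational root theorem (leading coefficient 1), any rational root is an integer divisor of 20: try ±1, ±2, ... in turn.
Test x = 1: value = 60 ≠ 0.
Test x = -1: value = 0 ✓, so (x + 1) is a factor.
Synthetic division by (x + 1): bring down 1; 1(-1) + 10 = 9; 9(-1) + 29 = 20; 20(-1) + 20 = 0 → quotient x^2 + 9x + 20, remainder 0.
Solve the quadratic x^2 + 9x + 20 = 0: discriminant = 9^2 - 4(1)(20) = 81 - 80 = 1.
sqrt(1) = 1, so x = (-9 ± 1)/2: x = -4 or x = -5.

x = -5, x = -4, x = -1


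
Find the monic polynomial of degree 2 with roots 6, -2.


A monic polynomial with roots 6, -2 is:
p(x) = (x - 6)(x + 2)
After multiplying by (x - 6): x - 6
After multiplying by (x + 2): x^2 - 4x - 12

x^2 - 4x - 12


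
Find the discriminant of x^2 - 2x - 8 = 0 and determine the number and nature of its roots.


For ax^2 + bx + c = 0, discriminant D = b^2 - 4ac
Here a = 1, b = -2, c = -8
D = (-2)^2 - 4(1)(-8) = 4 + 32 = 36

D = 36 > 0 and is a perfect square (sqrt = 6)
The equation has 2 distinct real rational roots.

Discriminant = 36, 2 distinct real rational roots


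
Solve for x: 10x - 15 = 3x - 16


Starting with: 10x - 15 = 3x - 16
Move all x terms to left: (10 - 3)x = -16 + 15
Simplify: 7x = -1
Divide both sides by 7: x = -1/7

x = -1/7


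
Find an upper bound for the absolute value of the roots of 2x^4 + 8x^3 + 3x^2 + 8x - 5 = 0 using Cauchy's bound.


Cauchy's bound: all roots r satisfy |r| <= 1 + max(|a_i/a_n|) for i = 0,...,n-1
where a_n is the leading coefficient.

Coefficients: [2, 8, 3, 8, -5]
Leading coefficient a_n = 2
Ratios |a_i/a_n|: 4, 3/2, 4, 5/2
Maximum ratio: 4
Cauchy's bound: |r| <= 1 + 4 = 5

Upper bound = 5


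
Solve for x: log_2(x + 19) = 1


Convert to exponential form: x + 19 = 2^1 = 2
x = 2 - 19 = -17
Check: log_2(-17 + 19) = log_2(2) = log_2(2) = 1 ✓

x = -17


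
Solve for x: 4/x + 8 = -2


Subtract 8 from both sides: 4/x = -10
Multiply both sides by x: 4 = -10 * x
Divide by -10: x = -2/5

x = -2/5


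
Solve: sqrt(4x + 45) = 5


Square both sides: 4x + 45 = 5^2 = 25
4x = 25 - 45 = -20
x = -5
Check: sqrt(4*(-5) + 45) = sqrt(25) = 5 ✓

x = -5


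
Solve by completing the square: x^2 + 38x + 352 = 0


Start: x^2 + 38x + 352 = 0
Move constant: x^2 + 38x = -352
Half of 38 is 19, squared is 361
Add 361 to both sides: x^2 + 38x + 361 = 9
(x + 19)^2 = 9
x + 19 = ±3
x = -19 + 3 = -16 or x = -19 - 3 = -22

x = -22, x = -16


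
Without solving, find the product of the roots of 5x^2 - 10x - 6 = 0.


By Vieta's formulas for ax^2 + bx + c = 0:
  Sum of roots = -b/a
  Product of roots = c/a

Here a = 5, b = -10, c = -6
Sum = -(-10)/5 = 2
Product = -6/5 = -6/5

Product = -6/5


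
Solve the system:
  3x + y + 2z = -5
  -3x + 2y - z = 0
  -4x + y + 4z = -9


Using Cramer's rule. Expand each determinant along the first row.
D  = 3*[2*4 - (-1)*1] - 1*[(-3)*4 - (-1)*(-4)] + 2*[(-3)*1 - 2*(-4)]
  = 3*(9) - 1*(-16) + 2*(5) = 53
Dx = (-5)*[2*4 - (-1)*1] - 1*[0*4 - (-1)*(-9)] + 2*[0*1 - 2*(-9)]
  = (-5)*(9) - 1*(-9) + 2*(18) = 0
Dy = 3*[0*4 - (-1)*(-9)] - (-5)*[(-3)*4 - (-1)*(-4)] + 2*[(-3)*(-9) - 0*(-4)]
  = 3*(-9) - (-5)*(-16) + 2*(27) = -53
Dz = 3*[2*(-9) - 0*1] - 1*[(-3)*(-9) - 0*(-4)] + (-5)*[(-3)*1 - 2*(-4)]
  = 3*(-18) - 1*(27) + (-5)*(5) = -106
x = Dx/D = 0/53 = 0, y = Dy/D = -53/53 = -1, z = Dz/D = -106/53 = -2
Check eq1: (3)(0) + (1)(-1) + (2)(-2) = -5 = -5 ✓
Check eq2: (-3)(0) + (2)(-1) + (-1)(-2) = 0 = 0 ✓
Check eq3: (-4)(0) + (1)(-1) + (4)(-2) = -9 = -9 ✓

x = 0, y = -1, z = -2


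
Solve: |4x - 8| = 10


An absolute value equation |expr| = 10 gives two cases:
Case 1: 4x - 8 = 10
  4x = 18, so x = 9/2
Case 2: 4x - 8 = -10
  4x = -2, so x = -1/2

x = -1/2, x = 9/2


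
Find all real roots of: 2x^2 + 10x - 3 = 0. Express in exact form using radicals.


Using the quadratic formula: x = (-b ± sqrt(b^2 - 4ac)) / (2a)
Here a = 2, b = 10, c = -3
Discriminant = b^2 - 4ac = 10^2 - 4(2)(-3) = 100 + 24 = 124
Since discriminant = 124 > 0, there are two real roots.
x = (-10 ± 2*sqrt(31)) / 4
Simplifying: x = (-5 ± sqrt(31)) / 2
Numerically: x ≈ 0.2839 or x ≈ -5.2839

x = (-5 + sqrt(31)) / 2 or x = (-5 - sqrt(31)) / 2


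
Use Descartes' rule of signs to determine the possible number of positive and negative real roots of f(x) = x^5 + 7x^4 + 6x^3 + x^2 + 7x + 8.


Descartes' rule of signs:

For positive roots, count sign changes in f(x) = x^5 + 7x^4 + 6x^3 + x^2 + 7x + 8:
Signs of coefficients: +, +, +, +, +, +
Number of sign changes: 0
Possible positive real roots: 0

For negative roots, examine f(-x) = -x^5 + 7x^4 - 6x^3 + x^2 - 7x + 8:
Signs of coefficients: -, +, -, +, -, +
Number of sign changes: 5
Possible negative real roots: 5, 3, 1

Positive roots: 0; Negative roots: 5 or 3 or 1


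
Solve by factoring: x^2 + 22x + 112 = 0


We need two numbers that multiply to 112 and add to 22.
Those numbers are 8 and 14 (since 8 * 14 = 112 and 8 + 14 = 22).
So x^2 + 22x + 112 = (x + 8)(x + 14) = 0
Setting each factor to zero: x = -8 or x = -14

x = -14, x = -8


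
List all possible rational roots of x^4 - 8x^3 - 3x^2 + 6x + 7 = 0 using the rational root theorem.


Rational root theorem: possible roots are ±p/q where:
  p divides the constant term (7): p ∈ {1, 7}
  q divides the leading coefficient (1): q ∈ {1}

All possible rational roots: -7, -1, 1, 7

-7, -1, 1, 7


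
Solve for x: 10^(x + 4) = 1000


Express both sides with the same base.
1000 = 10^3
Since the bases match, equate exponents: x + 4 = 3
So x = 3 - (4) = -1

x = -1


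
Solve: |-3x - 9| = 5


An absolute value equation |expr| = 5 gives two cases:
Case 1: -3x - 9 = 5
  -3x = 14, so x = -14/3
Case 2: -3x - 9 = -5
  -3x = 4, so x = -4/3

x = -14/3, x = -4/3


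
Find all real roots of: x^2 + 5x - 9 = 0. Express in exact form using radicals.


Using the quadratic formula: x = (-b ± sqrt(b^2 - 4ac)) / (2a)
Here a = 1, b = 5, c = -9
Discriminant = b^2 - 4ac = 5^2 - 4(1)(-9) = 25 + 36 = 61
Since discriminant = 61 > 0, there are two real roots.
x = (-5 ± sqrt(61)) / 2
Numerically: x ≈ 1.4051 or x ≈ -6.4051

x = (-5 + sqrt(61)) / 2 or x = (-5 - sqrt(61)) / 2


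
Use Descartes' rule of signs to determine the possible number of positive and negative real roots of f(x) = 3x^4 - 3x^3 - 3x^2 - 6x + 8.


Descartes' rule of signs:

For positive roots, count sign changes in f(x) = 3x^4 - 3x^3 - 3x^2 - 6x + 8:
Signs of coefficients: +, -, -, -, +
Number of sign changes: 2
Possible positive real roots: 2, 0

For negative roots, examine f(-x) = 3x^4 + 3x^3 - 3x^2 + 6x + 8:
Signs of coefficients: +, +, -, +, +
Number of sign changes: 2
Possible negative real roots: 2, 0

Positive roots: 2 or 0; Negative roots: 2 or 0
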